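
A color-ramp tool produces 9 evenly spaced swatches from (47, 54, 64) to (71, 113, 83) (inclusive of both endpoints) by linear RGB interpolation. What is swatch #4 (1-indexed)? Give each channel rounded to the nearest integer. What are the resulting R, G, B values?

With 9 swatches and endpoints inclusive, swatch 4 sits at t = (4 − 1)/(9 − 1) = 3/8 ≈ 0.375.
R = 47 + 0.375 × (71 − 47) = 56 → 56
G = 54 + 0.375 × (113 − 54) = 76.125 → 76
B = 64 + 0.375 × (83 − 64) = 71.125 → 71

(56, 76, 71)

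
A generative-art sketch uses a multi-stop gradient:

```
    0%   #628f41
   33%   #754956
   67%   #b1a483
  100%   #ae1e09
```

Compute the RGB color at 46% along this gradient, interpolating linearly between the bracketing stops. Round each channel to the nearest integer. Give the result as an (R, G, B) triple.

46% lies between the 33% and 67% stops, so the local fraction is t = (46 − 33)/(67 − 33) = 13/34 ≈ 0.3824.
#754956 → (117, 73, 86); #b1a483 → (177, 164, 131).
R = 117 + 0.3824 × (177 − 117) = 139.944 → 140
G = 73 + 0.3824 × (164 − 73) = 107.798 → 108
B = 86 + 0.3824 × (131 − 86) = 103.208 → 103

(140, 108, 103)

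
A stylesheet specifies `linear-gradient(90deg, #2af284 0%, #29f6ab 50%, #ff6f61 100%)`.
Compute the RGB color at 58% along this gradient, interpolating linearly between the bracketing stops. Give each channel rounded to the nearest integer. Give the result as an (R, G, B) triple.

58% lies between the 50% and 100% stops, so the local fraction is t = (58 − 50)/(100 − 50) = 8/50 ≈ 0.16.
#29f6ab → (41, 246, 171); #ff6f61 → (255, 111, 97).
R = 41 + 0.16 × (255 − 41) = 75.24 → 75
G = 246 + 0.16 × (111 − 246) = 224.4 → 224
B = 171 + 0.16 × (97 − 171) = 159.16 → 159

(75, 224, 159)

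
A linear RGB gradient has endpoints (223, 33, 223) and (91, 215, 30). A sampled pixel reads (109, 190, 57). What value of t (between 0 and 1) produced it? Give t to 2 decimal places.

0.86

Invert the lerp on the B channel (largest span, 193): t = (57 − 223) / (30 − 223) = -166/-193 = 0.8601.
Check on R: (109 − 223)/(91 − 223) = 0.8636 ✓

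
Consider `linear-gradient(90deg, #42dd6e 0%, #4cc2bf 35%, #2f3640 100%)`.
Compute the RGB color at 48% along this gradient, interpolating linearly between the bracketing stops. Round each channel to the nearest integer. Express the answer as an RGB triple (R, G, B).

48% lies between the 35% and 100% stops, so the local fraction is t = (48 − 35)/(100 − 35) = 13/65 ≈ 0.2.
#4cc2bf → (76, 194, 191); #2f3640 → (47, 54, 64).
R = 76 + 0.2 × (47 − 76) = 70.2 → 70
G = 194 + 0.2 × (54 − 194) = 166 → 166
B = 191 + 0.2 × (64 − 191) = 165.6 → 166

(70, 166, 166)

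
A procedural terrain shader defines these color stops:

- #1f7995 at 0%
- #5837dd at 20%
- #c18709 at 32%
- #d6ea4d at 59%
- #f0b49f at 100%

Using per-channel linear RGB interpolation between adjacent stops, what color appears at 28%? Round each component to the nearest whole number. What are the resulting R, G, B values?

(158, 108, 80)

28% lies between the 20% and 32% stops, so the local fraction is t = (28 − 20)/(32 − 20) = 8/12 ≈ 0.6667.
#5837dd → (88, 55, 221); #c18709 → (193, 135, 9).
R = 88 + 0.6667 × (193 − 88) = 158.004 → 158
G = 55 + 0.6667 × (135 − 55) = 108.336 → 108
B = 221 + 0.6667 × (9 − 221) = 79.66 → 80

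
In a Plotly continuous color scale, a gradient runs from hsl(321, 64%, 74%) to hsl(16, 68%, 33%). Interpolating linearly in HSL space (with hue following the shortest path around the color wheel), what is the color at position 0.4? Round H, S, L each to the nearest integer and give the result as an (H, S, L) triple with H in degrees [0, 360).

(343, 66, 58)

Hue: 16 − 321 = -305°, but |-305| > 180 so the shorter arc goes the other way: Δh = -305 + 360 = 55°.
H = 321 + 0.4 × (55) = 343 → 343°
S = 64 + 0.4 × (68 − 64) = 65.6 → 66%
L = 74 + 0.4 × (33 − 74) = 57.6 → 58%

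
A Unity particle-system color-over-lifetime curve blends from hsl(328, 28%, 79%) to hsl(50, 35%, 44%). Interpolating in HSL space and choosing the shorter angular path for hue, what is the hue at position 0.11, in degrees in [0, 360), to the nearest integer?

337

Hue: 50 − 328 = -278°, but |-278| > 180 so the shorter arc goes the other way: Δh = -278 + 360 = 82°.
H = 328 + 0.11 × (82) = 337.02 → 337°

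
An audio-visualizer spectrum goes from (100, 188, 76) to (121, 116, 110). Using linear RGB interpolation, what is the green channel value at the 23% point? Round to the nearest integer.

171

G = 188 + 0.23 × (116 − 188) = 171.44 → 171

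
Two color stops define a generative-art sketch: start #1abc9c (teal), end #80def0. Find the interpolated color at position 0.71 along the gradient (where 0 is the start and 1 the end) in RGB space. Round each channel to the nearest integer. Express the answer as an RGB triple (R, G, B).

(98, 212, 216)

#1abc9c → (26, 188, 156); #80def0 → (128, 222, 240).
R = 26 + 0.71 × (128 − 26) = 26 + 0.71 × 102 = 98.42 → 98
G = 188 + 0.71 × (222 − 188) = 188 + 0.71 × 34 = 212.14 → 212
B = 156 + 0.71 × (240 − 156) = 156 + 0.71 × 84 = 215.64 → 216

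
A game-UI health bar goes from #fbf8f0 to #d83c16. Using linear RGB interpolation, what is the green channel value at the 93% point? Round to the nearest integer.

G₁ = 248 (from #fbf8f0), G₂ = 60 (from #d83c16).
G = 248 + 0.93 × (60 − 248) = 73.16 → 73

73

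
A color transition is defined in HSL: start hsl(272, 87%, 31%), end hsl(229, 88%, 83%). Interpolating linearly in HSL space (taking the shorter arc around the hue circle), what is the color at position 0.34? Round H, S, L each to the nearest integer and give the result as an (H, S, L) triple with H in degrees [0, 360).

Hue arc: Δh = 229 − 272 = -43° (|Δh| ≤ 180, already the shorter path).
H = 272 + 0.34 × (-43) = 257.38 → 257°
S = 87 + 0.34 × (88 − 87) = 87.34 → 87%
L = 31 + 0.34 × (83 − 31) = 48.68 → 49%

(257, 87, 49)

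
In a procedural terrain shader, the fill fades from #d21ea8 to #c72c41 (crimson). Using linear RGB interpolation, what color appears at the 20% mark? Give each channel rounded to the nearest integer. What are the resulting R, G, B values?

#d21ea8 → (210, 30, 168); #c72c41 → (199, 44, 65).
20% corresponds to t = 0.2.
R = 210 + 0.2 × (199 − 210) = 210 + 0.2 × -11 = 207.8 → 208
G = 30 + 0.2 × (44 − 30) = 30 + 0.2 × 14 = 32.8 → 33
B = 168 + 0.2 × (65 − 168) = 168 + 0.2 × -103 = 147.4 → 147
So the blended color is (208, 33, 147), about #d02193.

(208, 33, 147)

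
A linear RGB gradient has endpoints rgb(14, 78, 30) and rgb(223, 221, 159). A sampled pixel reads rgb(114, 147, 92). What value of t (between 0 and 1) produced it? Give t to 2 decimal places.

0.48

Invert the lerp on the R channel (largest span, 209): t = (114 − 14) / (223 − 14) = 100/209 = 0.47847.
Check on G: (147 − 78)/(221 − 78) = 0.4825 ✓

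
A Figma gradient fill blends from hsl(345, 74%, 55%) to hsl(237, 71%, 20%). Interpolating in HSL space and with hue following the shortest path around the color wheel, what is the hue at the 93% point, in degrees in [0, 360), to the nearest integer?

Hue arc: Δh = 237 − 345 = -108° (|Δh| ≤ 180, already the shorter path).
H = 345 + 0.93 × (-108) = 244.56 → 245°

245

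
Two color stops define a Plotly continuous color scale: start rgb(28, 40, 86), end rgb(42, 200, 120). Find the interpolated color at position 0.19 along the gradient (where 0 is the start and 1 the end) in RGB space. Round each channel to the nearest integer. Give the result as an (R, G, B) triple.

(31, 70, 92)

R = 28 + 0.19 × (42 − 28) = 28 + 0.19 × 14 = 30.66 → 31
G = 40 + 0.19 × (200 − 40) = 40 + 0.19 × 160 = 70.4 → 70
B = 86 + 0.19 × (120 − 86) = 86 + 0.19 × 34 = 92.46 → 92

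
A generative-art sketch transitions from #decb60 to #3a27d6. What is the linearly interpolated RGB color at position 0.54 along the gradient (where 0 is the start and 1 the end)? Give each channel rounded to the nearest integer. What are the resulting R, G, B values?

(133, 114, 160)

#decb60 → (222, 203, 96); #3a27d6 → (58, 39, 214).
R = 222 + 0.54 × (58 − 222) = 222 + 0.54 × -164 = 133.44 → 133
G = 203 + 0.54 × (39 − 203) = 203 + 0.54 × -164 = 114.44 → 114
B = 96 + 0.54 × (214 − 96) = 96 + 0.54 × 118 = 159.72 → 160
So the blended color is (133, 114, 160), about #8572a0.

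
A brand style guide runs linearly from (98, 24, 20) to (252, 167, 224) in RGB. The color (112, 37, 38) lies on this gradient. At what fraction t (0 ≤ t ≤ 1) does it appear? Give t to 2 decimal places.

0.09

Invert the lerp on the B channel (largest span, 204): t = (38 − 20) / (224 − 20) = 18/204 = 0.088235.
Check on R: (112 − 98)/(252 − 98) = 0.09091 ✓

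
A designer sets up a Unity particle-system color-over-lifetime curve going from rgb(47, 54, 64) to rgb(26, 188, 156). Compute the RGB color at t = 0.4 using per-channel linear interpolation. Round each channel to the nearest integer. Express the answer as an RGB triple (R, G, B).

(39, 108, 101)

R = 47 + 0.4 × (26 − 47) = 47 + 0.4 × -21 = 38.6 → 39
G = 54 + 0.4 × (188 − 54) = 54 + 0.4 × 134 = 107.6 → 108
B = 64 + 0.4 × (156 − 64) = 64 + 0.4 × 92 = 100.8 → 101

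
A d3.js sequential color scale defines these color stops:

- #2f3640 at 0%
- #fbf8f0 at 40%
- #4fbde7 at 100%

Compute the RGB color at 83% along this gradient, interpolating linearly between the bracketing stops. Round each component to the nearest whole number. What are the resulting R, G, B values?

83% lies between the 40% and 100% stops, so the local fraction is t = (83 − 40)/(100 − 40) = 43/60 ≈ 0.7167.
#fbf8f0 → (251, 248, 240); #4fbde7 → (79, 189, 231).
R = 251 + 0.7167 × (79 − 251) = 127.728 → 128
G = 248 + 0.7167 × (189 − 248) = 205.715 → 206
B = 240 + 0.7167 × (231 − 240) = 233.55 → 234

(128, 206, 234)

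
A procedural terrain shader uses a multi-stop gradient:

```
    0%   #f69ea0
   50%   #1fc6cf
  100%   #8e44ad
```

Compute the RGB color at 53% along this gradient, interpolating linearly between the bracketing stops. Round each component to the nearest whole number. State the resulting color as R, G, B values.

(38, 190, 205)

53% lies between the 50% and 100% stops, so the local fraction is t = (53 − 50)/(100 − 50) = 3/50 ≈ 0.06.
#1fc6cf → (31, 198, 207); #8e44ad → (142, 68, 173).
R = 31 + 0.06 × (142 − 31) = 37.66 → 38
G = 198 + 0.06 × (68 − 198) = 190.2 → 190
B = 207 + 0.06 × (173 − 207) = 204.96 → 205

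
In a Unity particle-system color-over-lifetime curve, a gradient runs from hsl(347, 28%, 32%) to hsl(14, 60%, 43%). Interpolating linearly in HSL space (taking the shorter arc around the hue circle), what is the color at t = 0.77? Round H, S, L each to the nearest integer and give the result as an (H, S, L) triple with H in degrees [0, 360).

Hue: 14 − 347 = -333°, but |-333| > 180 so the shorter arc goes the other way: Δh = -333 + 360 = 27°.
H = 347 + 0.77 × (27) = 367.79 → 368 → 368 mod 360 = 8°
S = 28 + 0.77 × (60 − 28) = 52.64 → 53%
L = 32 + 0.77 × (43 − 32) = 40.47 → 40%

(8, 53, 40)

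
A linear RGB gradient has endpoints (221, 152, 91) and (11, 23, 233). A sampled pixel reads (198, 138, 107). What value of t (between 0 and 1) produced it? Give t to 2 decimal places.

Invert the lerp on the R channel (largest span, 210): t = (198 − 221) / (11 − 221) = -23/-210 = 0.10952.
Check on G: (138 − 152)/(23 − 152) = 0.1085 ✓

0.11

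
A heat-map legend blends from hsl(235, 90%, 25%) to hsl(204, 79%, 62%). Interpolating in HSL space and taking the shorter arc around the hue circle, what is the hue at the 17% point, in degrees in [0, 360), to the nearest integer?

Hue arc: Δh = 204 − 235 = -31° (|Δh| ≤ 180, already the shorter path).
H = 235 + 0.17 × (-31) = 229.73 → 230°

230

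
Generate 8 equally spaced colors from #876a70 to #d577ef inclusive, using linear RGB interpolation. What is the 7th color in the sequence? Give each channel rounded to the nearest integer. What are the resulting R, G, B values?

With 8 swatches and endpoints inclusive, swatch 7 sits at t = (7 − 1)/(8 − 1) = 6/7 ≈ 0.8571.
#876a70 → (135, 106, 112); #d577ef → (213, 119, 239).
R = 135 + 0.8571 × (213 − 135) = 201.854 → 202
G = 106 + 0.8571 × (119 − 106) = 117.142 → 117
B = 112 + 0.8571 × (239 − 112) = 220.852 → 221

(202, 117, 221)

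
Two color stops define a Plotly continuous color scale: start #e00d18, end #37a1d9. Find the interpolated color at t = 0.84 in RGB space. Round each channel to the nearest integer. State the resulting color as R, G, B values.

(82, 137, 186)

#e00d18 → (224, 13, 24); #37a1d9 → (55, 161, 217).
R = 224 + 0.84 × (55 − 224) = 224 + 0.84 × -169 = 82.04 → 82
G = 13 + 0.84 × (161 − 13) = 13 + 0.84 × 148 = 137.32 → 137
B = 24 + 0.84 × (217 − 24) = 24 + 0.84 × 193 = 186.12 → 186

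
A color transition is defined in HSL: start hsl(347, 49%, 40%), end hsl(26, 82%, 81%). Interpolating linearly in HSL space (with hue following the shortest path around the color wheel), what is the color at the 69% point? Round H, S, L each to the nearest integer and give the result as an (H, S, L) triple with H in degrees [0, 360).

Hue: 26 − 347 = -321°, but |-321| > 180 so the shorter arc goes the other way: Δh = -321 + 360 = 39°.
H = 347 + 0.69 × (39) = 373.91 → 374 → 374 mod 360 = 14°
S = 49 + 0.69 × (82 − 49) = 71.77 → 72%
L = 40 + 0.69 × (81 − 40) = 68.29 → 68%

(14, 72, 68)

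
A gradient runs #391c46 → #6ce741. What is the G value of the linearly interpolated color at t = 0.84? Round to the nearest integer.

G₁ = 28 (from #391c46), G₂ = 231 (from #6ce741).
G = 28 + 0.84 × (231 − 28) = 198.52 → 199

199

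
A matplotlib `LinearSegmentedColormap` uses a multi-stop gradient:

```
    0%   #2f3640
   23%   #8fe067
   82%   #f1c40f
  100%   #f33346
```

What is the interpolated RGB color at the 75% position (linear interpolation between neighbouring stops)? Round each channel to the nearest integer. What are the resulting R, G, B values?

(229, 199, 25)

75% lies between the 23% and 82% stops, so the local fraction is t = (75 − 23)/(82 − 23) = 52/59 ≈ 0.8814.
#8fe067 → (143, 224, 103); #f1c40f → (241, 196, 15).
R = 143 + 0.8814 × (241 − 143) = 229.377 → 229
G = 224 + 0.8814 × (196 − 224) = 199.321 → 199
B = 103 + 0.8814 × (15 − 103) = 25.437 → 25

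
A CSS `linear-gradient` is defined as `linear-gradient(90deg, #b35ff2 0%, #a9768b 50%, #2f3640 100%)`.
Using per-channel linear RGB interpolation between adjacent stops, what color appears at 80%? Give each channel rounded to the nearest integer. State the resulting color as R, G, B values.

80% lies between the 50% and 100% stops, so the local fraction is t = (80 − 50)/(100 − 50) = 30/50 ≈ 0.6.
#a9768b → (169, 118, 139); #2f3640 → (47, 54, 64).
R = 169 + 0.6 × (47 − 169) = 95.8 → 96
G = 118 + 0.6 × (54 − 118) = 79.6 → 80
B = 139 + 0.6 × (64 − 139) = 94 → 94

(96, 80, 94)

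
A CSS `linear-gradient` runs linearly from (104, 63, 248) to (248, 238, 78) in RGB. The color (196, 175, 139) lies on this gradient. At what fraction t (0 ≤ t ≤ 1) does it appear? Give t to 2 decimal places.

0.64

Invert the lerp on the G channel (largest span, 175): t = (175 − 63) / (238 − 63) = 112/175 = 0.64.
Check on R: (196 − 104)/(248 − 104) = 0.6389 ✓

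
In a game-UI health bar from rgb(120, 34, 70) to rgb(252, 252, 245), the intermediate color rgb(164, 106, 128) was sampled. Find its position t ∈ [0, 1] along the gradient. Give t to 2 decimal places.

0.33

Invert the lerp on the G channel (largest span, 218): t = (106 − 34) / (252 − 34) = 72/218 = 0.33028.
Check on R: (164 − 120)/(252 − 120) = 0.3333 ✓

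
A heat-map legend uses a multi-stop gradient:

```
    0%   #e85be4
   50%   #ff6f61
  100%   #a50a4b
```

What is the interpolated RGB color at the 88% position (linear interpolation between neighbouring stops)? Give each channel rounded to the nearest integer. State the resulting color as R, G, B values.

88% lies between the 50% and 100% stops, so the local fraction is t = (88 − 50)/(100 − 50) = 38/50 ≈ 0.76.
#ff6f61 → (255, 111, 97); #a50a4b → (165, 10, 75).
R = 255 + 0.76 × (165 − 255) = 186.6 → 187
G = 111 + 0.76 × (10 − 111) = 34.24 → 34
B = 97 + 0.76 × (75 − 97) = 80.28 → 80

(187, 34, 80)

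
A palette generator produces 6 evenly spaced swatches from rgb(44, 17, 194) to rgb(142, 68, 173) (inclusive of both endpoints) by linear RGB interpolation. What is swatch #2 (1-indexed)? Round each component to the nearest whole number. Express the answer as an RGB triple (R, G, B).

With 6 swatches and endpoints inclusive, swatch 2 sits at t = (2 − 1)/(6 − 1) = 1/5 ≈ 0.2.
R = 44 + 0.2 × (142 − 44) = 63.6 → 64
G = 17 + 0.2 × (68 − 17) = 27.2 → 27
B = 194 + 0.2 × (173 − 194) = 189.8 → 190

(64, 27, 190)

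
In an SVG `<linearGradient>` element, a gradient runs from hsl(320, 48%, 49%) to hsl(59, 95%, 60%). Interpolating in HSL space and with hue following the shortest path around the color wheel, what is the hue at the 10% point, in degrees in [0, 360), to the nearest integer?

330

Hue: 59 − 320 = -261°, but |-261| > 180 so the shorter arc goes the other way: Δh = -261 + 360 = 99°.
H = 320 + 0.1 × (99) = 329.9 → 330°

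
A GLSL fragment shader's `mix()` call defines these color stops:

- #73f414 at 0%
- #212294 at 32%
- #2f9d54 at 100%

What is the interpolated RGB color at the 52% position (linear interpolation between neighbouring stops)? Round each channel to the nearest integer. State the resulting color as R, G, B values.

(37, 70, 129)

52% lies between the 32% and 100% stops, so the local fraction is t = (52 − 32)/(100 − 32) = 20/68 ≈ 0.2941.
#212294 → (33, 34, 148); #2f9d54 → (47, 157, 84).
R = 33 + 0.2941 × (47 − 33) = 37.117 → 37
G = 34 + 0.2941 × (157 − 34) = 70.174 → 70
B = 148 + 0.2941 × (84 − 148) = 129.178 → 129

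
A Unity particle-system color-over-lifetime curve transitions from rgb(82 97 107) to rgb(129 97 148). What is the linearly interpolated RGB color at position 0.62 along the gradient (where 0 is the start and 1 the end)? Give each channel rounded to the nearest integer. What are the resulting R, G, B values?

(111, 97, 132)

R = 82 + 0.62 × (129 − 82) = 82 + 0.62 × 47 = 111.14 → 111
G = 97 + 0.62 × (97 − 97) = 97 + 0.62 × 0 = 97 → 97
B = 107 + 0.62 × (148 − 107) = 107 + 0.62 × 41 = 132.42 → 132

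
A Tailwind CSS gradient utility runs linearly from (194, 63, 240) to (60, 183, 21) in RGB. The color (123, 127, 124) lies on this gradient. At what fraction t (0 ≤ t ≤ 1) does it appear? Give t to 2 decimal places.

0.53

Invert the lerp on the B channel (largest span, 219): t = (124 − 240) / (21 − 240) = -116/-219 = 0.52968.
Check on R: (123 − 194)/(60 − 194) = 0.5299 ✓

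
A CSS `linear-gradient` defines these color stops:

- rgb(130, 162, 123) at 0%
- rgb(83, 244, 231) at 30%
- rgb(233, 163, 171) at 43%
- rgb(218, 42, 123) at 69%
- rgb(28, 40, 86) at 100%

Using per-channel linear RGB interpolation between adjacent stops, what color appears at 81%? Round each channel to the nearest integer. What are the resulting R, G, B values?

81% lies between the 69% and 100% stops, so the local fraction is t = (81 − 69)/(100 − 69) = 12/31 ≈ 0.3871.
R = 218 + 0.3871 × (28 − 218) = 144.451 → 144
G = 42 + 0.3871 × (40 − 42) = 41.226 → 41
B = 123 + 0.3871 × (86 − 123) = 108.677 → 109

(144, 41, 109)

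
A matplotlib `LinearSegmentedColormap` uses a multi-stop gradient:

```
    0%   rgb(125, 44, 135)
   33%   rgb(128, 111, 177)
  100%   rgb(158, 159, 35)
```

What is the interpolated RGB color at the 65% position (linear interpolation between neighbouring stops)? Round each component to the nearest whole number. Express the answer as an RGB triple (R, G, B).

65% lies between the 33% and 100% stops, so the local fraction is t = (65 − 33)/(100 − 33) = 32/67 ≈ 0.4776.
R = 128 + 0.4776 × (158 − 128) = 142.328 → 142
G = 111 + 0.4776 × (159 − 111) = 133.925 → 134
B = 177 + 0.4776 × (35 − 177) = 109.181 → 109

(142, 134, 109)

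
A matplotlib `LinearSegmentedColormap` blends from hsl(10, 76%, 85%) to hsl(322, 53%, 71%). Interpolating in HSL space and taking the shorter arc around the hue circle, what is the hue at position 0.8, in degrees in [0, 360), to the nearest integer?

332

Hue: 322 − 10 = 312°, but |312| > 180 so the shorter arc goes the other way: Δh = 312 − 360 = -48°.
H = 10 + 0.8 × (-48) = -28.4 → -28 → -28 mod 360 = 332°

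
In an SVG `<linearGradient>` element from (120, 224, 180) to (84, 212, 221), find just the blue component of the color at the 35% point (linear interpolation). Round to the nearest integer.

B = 180 + 0.35 × (221 − 180) = 194.35 → 194

194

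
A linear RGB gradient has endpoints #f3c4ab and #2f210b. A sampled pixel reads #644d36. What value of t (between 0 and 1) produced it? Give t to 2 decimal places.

0.73

Invert the lerp on the R channel (largest span, 196): t = (100 − 243) / (47 − 243) = -143/-196 = 0.72959.
Check on G: (77 − 196)/(33 − 196) = 0.7301 ✓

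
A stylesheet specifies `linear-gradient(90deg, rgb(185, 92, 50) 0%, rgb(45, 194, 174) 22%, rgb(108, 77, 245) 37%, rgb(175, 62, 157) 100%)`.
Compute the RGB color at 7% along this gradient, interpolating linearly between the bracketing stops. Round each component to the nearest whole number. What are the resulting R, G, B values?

(140, 124, 89)

7% lies between the 0% and 22% stops, so the local fraction is t = (7 − 0)/(22 − 0) = 7/22 ≈ 0.3182.
R = 185 + 0.3182 × (45 − 185) = 140.452 → 140
G = 92 + 0.3182 × (194 − 92) = 124.456 → 124
B = 50 + 0.3182 × (174 − 50) = 89.457 → 89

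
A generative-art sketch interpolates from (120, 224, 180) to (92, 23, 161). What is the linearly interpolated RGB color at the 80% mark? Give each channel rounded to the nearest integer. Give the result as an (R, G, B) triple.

(98, 63, 165)

80% corresponds to t = 0.8.
R = 120 + 0.8 × (92 − 120) = 120 + 0.8 × -28 = 97.6 → 98
G = 224 + 0.8 × (23 − 224) = 224 + 0.8 × -201 = 63.2 → 63
B = 180 + 0.8 × (161 − 180) = 180 + 0.8 × -19 = 164.8 → 165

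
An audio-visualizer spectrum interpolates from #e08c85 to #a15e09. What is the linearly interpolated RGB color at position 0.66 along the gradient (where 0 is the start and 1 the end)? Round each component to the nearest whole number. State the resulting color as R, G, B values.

#e08c85 → (224, 140, 133); #a15e09 → (161, 94, 9).
R = 224 + 0.66 × (161 − 224) = 224 + 0.66 × -63 = 182.42 → 182
G = 140 + 0.66 × (94 − 140) = 140 + 0.66 × -46 = 109.64 → 110
B = 133 + 0.66 × (9 − 133) = 133 + 0.66 × -124 = 51.16 → 51

(182, 110, 51)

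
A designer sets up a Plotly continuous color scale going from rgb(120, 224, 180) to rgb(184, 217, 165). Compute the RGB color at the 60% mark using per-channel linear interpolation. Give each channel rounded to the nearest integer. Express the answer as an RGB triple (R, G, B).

60% corresponds to t = 0.6.
R = 120 + 0.6 × (184 − 120) = 120 + 0.6 × 64 = 158.4 → 158
G = 224 + 0.6 × (217 − 224) = 224 + 0.6 × -7 = 219.8 → 220
B = 180 + 0.6 × (165 − 180) = 180 + 0.6 × -15 = 171 → 171
So the blended color is (158, 220, 171), about #9edcab.

(158, 220, 171)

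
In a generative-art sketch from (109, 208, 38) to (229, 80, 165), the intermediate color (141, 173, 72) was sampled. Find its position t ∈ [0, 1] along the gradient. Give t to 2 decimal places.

Invert the lerp on the G channel (largest span, 128): t = (173 − 208) / (80 − 208) = -35/-128 = 0.27344.
Check on R: (141 − 109)/(229 − 109) = 0.2667 ✓

0.27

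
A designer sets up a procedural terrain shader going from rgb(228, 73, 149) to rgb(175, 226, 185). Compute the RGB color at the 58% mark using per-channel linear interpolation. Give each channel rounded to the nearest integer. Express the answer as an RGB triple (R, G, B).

(197, 162, 170)

58% corresponds to t = 0.58.
R = 228 + 0.58 × (175 − 228) = 228 + 0.58 × -53 = 197.26 → 197
G = 73 + 0.58 × (226 − 73) = 73 + 0.58 × 153 = 161.74 → 162
B = 149 + 0.58 × (185 − 149) = 149 + 0.58 × 36 = 169.88 → 170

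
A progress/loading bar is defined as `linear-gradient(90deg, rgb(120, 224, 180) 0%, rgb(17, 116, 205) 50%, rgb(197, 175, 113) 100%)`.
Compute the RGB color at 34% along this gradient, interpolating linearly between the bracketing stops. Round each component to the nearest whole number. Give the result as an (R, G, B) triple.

(50, 151, 197)

34% lies between the 0% and 50% stops, so the local fraction is t = (34 − 0)/(50 − 0) = 34/50 ≈ 0.68.
R = 120 + 0.68 × (17 − 120) = 49.96 → 50
G = 224 + 0.68 × (116 − 224) = 150.56 → 151
B = 180 + 0.68 × (205 − 180) = 197 → 197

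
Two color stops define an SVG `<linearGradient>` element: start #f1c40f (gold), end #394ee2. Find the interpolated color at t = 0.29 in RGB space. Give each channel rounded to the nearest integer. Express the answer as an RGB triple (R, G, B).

(188, 162, 76)

#f1c40f → (241, 196, 15); #394ee2 → (57, 78, 226).
R = 241 + 0.29 × (57 − 241) = 241 + 0.29 × -184 = 187.64 → 188
G = 196 + 0.29 × (78 − 196) = 196 + 0.29 × -118 = 161.78 → 162
B = 15 + 0.29 × (226 − 15) = 15 + 0.29 × 211 = 76.19 → 76
So the blended color is (188, 162, 76), about #bca24c.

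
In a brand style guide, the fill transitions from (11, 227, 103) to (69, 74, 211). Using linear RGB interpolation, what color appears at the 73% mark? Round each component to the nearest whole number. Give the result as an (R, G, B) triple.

(53, 115, 182)

73% corresponds to t = 0.73.
R = 11 + 0.73 × (69 − 11) = 11 + 0.73 × 58 = 53.34 → 53
G = 227 + 0.73 × (74 − 227) = 227 + 0.73 × -153 = 115.31 → 115
B = 103 + 0.73 × (211 − 103) = 103 + 0.73 × 108 = 181.84 → 182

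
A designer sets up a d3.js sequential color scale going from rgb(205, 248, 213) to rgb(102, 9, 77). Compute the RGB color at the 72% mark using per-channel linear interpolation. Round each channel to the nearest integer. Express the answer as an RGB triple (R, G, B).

72% corresponds to t = 0.72.
R = 205 + 0.72 × (102 − 205) = 205 + 0.72 × -103 = 130.84 → 131
G = 248 + 0.72 × (9 − 248) = 248 + 0.72 × -239 = 75.92 → 76
B = 213 + 0.72 × (77 − 213) = 213 + 0.72 × -136 = 115.08 → 115

(131, 76, 115)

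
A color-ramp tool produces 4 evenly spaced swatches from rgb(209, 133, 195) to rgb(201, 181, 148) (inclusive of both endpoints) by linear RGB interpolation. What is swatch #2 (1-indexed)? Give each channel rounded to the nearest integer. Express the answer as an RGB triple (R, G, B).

With 4 swatches and endpoints inclusive, swatch 2 sits at t = (2 − 1)/(4 − 1) = 1/3 ≈ 0.3333.
R = 209 + 0.3333 × (201 − 209) = 206.334 → 206
G = 133 + 0.3333 × (181 − 133) = 148.998 → 149
B = 195 + 0.3333 × (148 − 195) = 179.335 → 179

(206, 149, 179)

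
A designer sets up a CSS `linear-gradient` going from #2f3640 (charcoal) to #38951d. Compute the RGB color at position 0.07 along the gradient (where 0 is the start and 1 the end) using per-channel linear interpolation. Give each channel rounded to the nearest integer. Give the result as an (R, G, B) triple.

#2f3640 → (47, 54, 64); #38951d → (56, 149, 29).
R = 47 + 0.07 × (56 − 47) = 47 + 0.07 × 9 = 47.63 → 48
G = 54 + 0.07 × (149 − 54) = 54 + 0.07 × 95 = 60.65 → 61
B = 64 + 0.07 × (29 − 64) = 64 + 0.07 × -35 = 61.55 → 62

(48, 61, 62)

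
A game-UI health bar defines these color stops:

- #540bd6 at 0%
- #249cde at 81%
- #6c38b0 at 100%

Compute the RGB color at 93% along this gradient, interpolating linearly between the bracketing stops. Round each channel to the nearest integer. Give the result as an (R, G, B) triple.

(81, 93, 193)

93% lies between the 81% and 100% stops, so the local fraction is t = (93 − 81)/(100 − 81) = 12/19 ≈ 0.6316.
#249cde → (36, 156, 222); #6c38b0 → (108, 56, 176).
R = 36 + 0.6316 × (108 − 36) = 81.475 → 81
G = 156 + 0.6316 × (56 − 156) = 92.84 → 93
B = 222 + 0.6316 × (176 − 222) = 192.946 → 193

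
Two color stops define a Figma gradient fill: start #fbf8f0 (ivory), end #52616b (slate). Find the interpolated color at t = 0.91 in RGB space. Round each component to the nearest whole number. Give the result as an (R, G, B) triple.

(97, 111, 119)

#fbf8f0 → (251, 248, 240); #52616b → (82, 97, 107).
R = 251 + 0.91 × (82 − 251) = 251 + 0.91 × -169 = 97.21 → 97
G = 248 + 0.91 × (97 − 248) = 248 + 0.91 × -151 = 110.59 → 111
B = 240 + 0.91 × (107 − 240) = 240 + 0.91 × -133 = 118.97 → 119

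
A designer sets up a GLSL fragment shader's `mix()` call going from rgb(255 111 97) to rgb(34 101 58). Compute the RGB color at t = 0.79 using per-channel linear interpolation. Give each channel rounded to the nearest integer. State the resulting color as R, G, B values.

(80, 103, 66)

R = 255 + 0.79 × (34 − 255) = 255 + 0.79 × -221 = 80.41 → 80
G = 111 + 0.79 × (101 − 111) = 111 + 0.79 × -10 = 103.1 → 103
B = 97 + 0.79 × (58 − 97) = 97 + 0.79 × -39 = 66.19 → 66
So the blended color is (80, 103, 66), about #506742.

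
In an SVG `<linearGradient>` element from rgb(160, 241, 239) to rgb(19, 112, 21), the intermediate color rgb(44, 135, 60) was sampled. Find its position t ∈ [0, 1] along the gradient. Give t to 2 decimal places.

Invert the lerp on the B channel (largest span, 218): t = (60 − 239) / (21 − 239) = -179/-218 = 0.8211.
Check on R: (44 − 160)/(19 − 160) = 0.8227 ✓

0.82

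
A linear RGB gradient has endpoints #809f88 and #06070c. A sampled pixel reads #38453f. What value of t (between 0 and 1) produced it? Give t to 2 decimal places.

0.59

Invert the lerp on the G channel (largest span, 152): t = (69 − 159) / (7 − 159) = -90/-152 = 0.59211.
Check on R: (56 − 128)/(6 − 128) = 0.5902 ✓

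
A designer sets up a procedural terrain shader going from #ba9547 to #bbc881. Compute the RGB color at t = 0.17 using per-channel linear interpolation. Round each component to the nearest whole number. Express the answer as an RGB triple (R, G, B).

#ba9547 → (186, 149, 71); #bbc881 → (187, 200, 129).
R = 186 + 0.17 × (187 − 186) = 186 + 0.17 × 1 = 186.17 → 186
G = 149 + 0.17 × (200 − 149) = 149 + 0.17 × 51 = 157.67 → 158
B = 71 + 0.17 × (129 − 71) = 71 + 0.17 × 58 = 80.86 → 81

(186, 158, 81)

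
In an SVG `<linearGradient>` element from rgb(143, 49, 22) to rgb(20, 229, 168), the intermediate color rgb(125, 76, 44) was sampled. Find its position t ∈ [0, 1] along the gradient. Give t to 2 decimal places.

Invert the lerp on the G channel (largest span, 180): t = (76 − 49) / (229 − 49) = 27/180 = 0.15.
Check on R: (125 − 143)/(20 − 143) = 0.1463 ✓

0.15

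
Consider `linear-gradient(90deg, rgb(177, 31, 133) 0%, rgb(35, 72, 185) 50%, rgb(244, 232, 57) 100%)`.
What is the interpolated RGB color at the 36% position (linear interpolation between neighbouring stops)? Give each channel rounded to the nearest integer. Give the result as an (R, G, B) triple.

(75, 61, 170)

36% lies between the 0% and 50% stops, so the local fraction is t = (36 − 0)/(50 − 0) = 36/50 ≈ 0.72.
R = 177 + 0.72 × (35 − 177) = 74.76 → 75
G = 31 + 0.72 × (72 − 31) = 60.52 → 61
B = 133 + 0.72 × (185 − 133) = 170.44 → 170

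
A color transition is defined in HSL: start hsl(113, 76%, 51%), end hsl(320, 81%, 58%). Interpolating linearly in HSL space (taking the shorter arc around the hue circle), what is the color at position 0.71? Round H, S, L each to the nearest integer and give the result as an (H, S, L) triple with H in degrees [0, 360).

Hue: 320 − 113 = 207°, but |207| > 180 so the shorter arc goes the other way: Δh = 207 − 360 = -153°.
H = 113 + 0.71 × (-153) = 4.37 → 4°
S = 76 + 0.71 × (81 − 76) = 79.55 → 80%
L = 51 + 0.71 × (58 − 51) = 55.97 → 56%

(4, 80, 56)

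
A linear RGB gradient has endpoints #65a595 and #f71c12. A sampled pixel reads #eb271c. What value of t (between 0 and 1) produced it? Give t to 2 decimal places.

Invert the lerp on the R channel (largest span, 146): t = (235 − 101) / (247 − 101) = 134/146 = 0.91781.
Check on G: (39 − 165)/(28 − 165) = 0.9197 ✓

0.92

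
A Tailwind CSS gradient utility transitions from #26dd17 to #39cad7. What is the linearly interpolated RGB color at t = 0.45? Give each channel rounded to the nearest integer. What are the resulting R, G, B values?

#26dd17 → (38, 221, 23); #39cad7 → (57, 202, 215).
R = 38 + 0.45 × (57 − 38) = 38 + 0.45 × 19 = 46.55 → 47
G = 221 + 0.45 × (202 − 221) = 221 + 0.45 × -19 = 212.45 → 212
B = 23 + 0.45 × (215 − 23) = 23 + 0.45 × 192 = 109.4 → 109

(47, 212, 109)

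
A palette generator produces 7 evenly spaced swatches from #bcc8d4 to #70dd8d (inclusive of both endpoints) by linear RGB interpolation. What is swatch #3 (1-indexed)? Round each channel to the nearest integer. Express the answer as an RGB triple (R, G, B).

With 7 swatches and endpoints inclusive, swatch 3 sits at t = (3 − 1)/(7 − 1) = 2/6 ≈ 0.3333.
#bcc8d4 → (188, 200, 212); #70dd8d → (112, 221, 141).
R = 188 + 0.3333 × (112 − 188) = 162.669 → 163
G = 200 + 0.3333 × (221 − 200) = 206.999 → 207
B = 212 + 0.3333 × (141 − 212) = 188.336 → 188

(163, 207, 188)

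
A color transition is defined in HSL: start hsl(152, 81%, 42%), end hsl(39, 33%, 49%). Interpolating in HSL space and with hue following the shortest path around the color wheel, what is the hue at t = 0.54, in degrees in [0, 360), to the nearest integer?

91

Hue arc: Δh = 39 − 152 = -113° (|Δh| ≤ 180, already the shorter path).
H = 152 + 0.54 × (-113) = 90.98 → 91°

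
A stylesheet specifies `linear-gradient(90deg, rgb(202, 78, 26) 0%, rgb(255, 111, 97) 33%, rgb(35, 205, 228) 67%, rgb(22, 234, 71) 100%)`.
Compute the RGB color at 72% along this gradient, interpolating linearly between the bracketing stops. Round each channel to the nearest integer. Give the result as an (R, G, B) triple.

72% lies between the 67% and 100% stops, so the local fraction is t = (72 − 67)/(100 − 67) = 5/33 ≈ 0.1515.
R = 35 + 0.1515 × (22 − 35) = 33.031 → 33
G = 205 + 0.1515 × (234 − 205) = 209.393 → 209
B = 228 + 0.1515 × (71 − 228) = 204.214 → 204

(33, 209, 204)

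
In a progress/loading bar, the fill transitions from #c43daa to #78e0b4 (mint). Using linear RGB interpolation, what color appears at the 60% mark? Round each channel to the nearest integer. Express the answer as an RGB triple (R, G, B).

(150, 159, 176)

#c43daa → (196, 61, 170); #78e0b4 → (120, 224, 180).
60% corresponds to t = 0.6.
R = 196 + 0.6 × (120 − 196) = 196 + 0.6 × -76 = 150.4 → 150
G = 61 + 0.6 × (224 − 61) = 61 + 0.6 × 163 = 158.8 → 159
B = 170 + 0.6 × (180 − 170) = 170 + 0.6 × 10 = 176 → 176
So the blended color is (150, 159, 176), about #969fb0.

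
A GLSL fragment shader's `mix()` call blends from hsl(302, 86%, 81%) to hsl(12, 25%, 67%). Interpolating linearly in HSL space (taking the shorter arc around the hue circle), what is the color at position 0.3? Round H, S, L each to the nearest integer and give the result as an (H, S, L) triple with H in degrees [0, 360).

Hue: 12 − 302 = -290°, but |-290| > 180 so the shorter arc goes the other way: Δh = -290 + 360 = 70°.
H = 302 + 0.3 × (70) = 323 → 323°
S = 86 + 0.3 × (25 − 86) = 67.7 → 68%
L = 81 + 0.3 × (67 − 81) = 76.8 → 77%

(323, 68, 77)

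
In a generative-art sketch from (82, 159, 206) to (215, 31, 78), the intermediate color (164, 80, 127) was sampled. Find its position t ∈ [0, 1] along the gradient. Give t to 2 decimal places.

Invert the lerp on the R channel (largest span, 133): t = (164 − 82) / (215 − 82) = 82/133 = 0.61654.
Check on G: (80 − 159)/(31 − 159) = 0.6172 ✓

0.62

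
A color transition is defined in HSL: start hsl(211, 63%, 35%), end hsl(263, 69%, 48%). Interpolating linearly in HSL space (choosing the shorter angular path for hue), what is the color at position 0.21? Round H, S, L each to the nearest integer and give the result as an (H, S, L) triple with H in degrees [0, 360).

Hue arc: Δh = 263 − 211 = 52° (|Δh| ≤ 180, already the shorter path).
H = 211 + 0.21 × (52) = 221.92 → 222°
S = 63 + 0.21 × (69 − 63) = 64.26 → 64%
L = 35 + 0.21 × (48 − 35) = 37.73 → 38%

(222, 64, 38)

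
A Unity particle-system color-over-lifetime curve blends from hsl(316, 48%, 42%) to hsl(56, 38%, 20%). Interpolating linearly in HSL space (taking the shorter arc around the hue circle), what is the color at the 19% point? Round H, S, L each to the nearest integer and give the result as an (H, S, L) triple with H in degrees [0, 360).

(335, 46, 38)

Hue: 56 − 316 = -260°, but |-260| > 180 so the shorter arc goes the other way: Δh = -260 + 360 = 100°.
H = 316 + 0.19 × (100) = 335 → 335°
S = 48 + 0.19 × (38 − 48) = 46.1 → 46%
L = 42 + 0.19 × (20 − 42) = 37.82 → 38%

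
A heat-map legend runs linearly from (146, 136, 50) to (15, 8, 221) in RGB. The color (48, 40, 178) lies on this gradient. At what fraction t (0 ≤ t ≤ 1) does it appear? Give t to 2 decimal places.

0.75

Invert the lerp on the B channel (largest span, 171): t = (178 − 50) / (221 − 50) = 128/171 = 0.74854.
Check on R: (48 − 146)/(15 − 146) = 0.7481 ✓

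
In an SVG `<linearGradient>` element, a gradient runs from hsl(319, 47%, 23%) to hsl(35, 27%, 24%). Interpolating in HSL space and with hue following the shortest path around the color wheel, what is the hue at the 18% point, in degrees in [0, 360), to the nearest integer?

333

Hue: 35 − 319 = -284°, but |-284| > 180 so the shorter arc goes the other way: Δh = -284 + 360 = 76°.
H = 319 + 0.18 × (76) = 332.68 → 333°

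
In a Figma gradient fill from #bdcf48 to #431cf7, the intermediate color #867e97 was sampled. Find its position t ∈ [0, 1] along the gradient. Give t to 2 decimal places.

0.45

Invert the lerp on the G channel (largest span, 179): t = (126 − 207) / (28 − 207) = -81/-179 = 0.45251.
Check on R: (134 − 189)/(67 − 189) = 0.4508 ✓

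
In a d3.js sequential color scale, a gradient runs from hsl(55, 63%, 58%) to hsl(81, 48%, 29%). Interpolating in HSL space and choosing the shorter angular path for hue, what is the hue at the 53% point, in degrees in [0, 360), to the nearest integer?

69

Hue arc: Δh = 81 − 55 = 26° (|Δh| ≤ 180, already the shorter path).
H = 55 + 0.53 × (26) = 68.78 → 69°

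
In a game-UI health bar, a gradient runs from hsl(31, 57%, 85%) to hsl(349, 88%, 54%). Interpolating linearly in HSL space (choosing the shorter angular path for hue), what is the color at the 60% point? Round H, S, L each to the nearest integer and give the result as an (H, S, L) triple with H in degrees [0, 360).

(6, 76, 66)

Hue: 349 − 31 = 318°, but |318| > 180 so the shorter arc goes the other way: Δh = 318 − 360 = -42°.
H = 31 + 0.6 × (-42) = 5.8 → 6°
S = 57 + 0.6 × (88 − 57) = 75.6 → 76%
L = 85 + 0.6 × (54 − 85) = 66.4 → 66%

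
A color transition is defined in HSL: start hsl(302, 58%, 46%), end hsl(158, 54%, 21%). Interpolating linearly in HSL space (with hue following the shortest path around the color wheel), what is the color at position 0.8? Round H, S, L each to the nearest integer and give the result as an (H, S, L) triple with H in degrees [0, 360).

Hue arc: Δh = 158 − 302 = -144° (|Δh| ≤ 180, already the shorter path).
H = 302 + 0.8 × (-144) = 186.8 → 187°
S = 58 + 0.8 × (54 − 58) = 54.8 → 55%
L = 46 + 0.8 × (21 − 46) = 26 → 26%

(187, 55, 26)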